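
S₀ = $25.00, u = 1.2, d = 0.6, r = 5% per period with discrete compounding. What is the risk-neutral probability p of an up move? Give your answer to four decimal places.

Risk-neutral probability p = (1 + 0.05 − 0.6)/(1.2 − 0.6) = 0.4500/0.6000 = 0.7500

p = 0.7500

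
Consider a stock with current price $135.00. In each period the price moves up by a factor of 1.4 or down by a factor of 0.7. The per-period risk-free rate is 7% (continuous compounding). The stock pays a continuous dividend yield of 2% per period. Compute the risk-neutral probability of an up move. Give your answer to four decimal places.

Per-period risk-free factor R = e^0.07 = 1.0725; dividend-adjusted growth = e^(0.07−0.02) = 1.0513.
Risk-neutral probability p = (1.0513 − 0.7)/(1.4 − 0.7) = 0.3513/0.7000 = 0.5018

p = 0.5018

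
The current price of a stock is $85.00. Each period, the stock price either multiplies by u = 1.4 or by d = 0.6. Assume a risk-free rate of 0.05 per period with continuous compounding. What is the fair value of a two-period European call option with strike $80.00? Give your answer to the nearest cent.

$24.93

Risk-neutral probability p = (e^0.05 − 0.6)/(1.4 − 0.6) = 0.4513/0.8000 = 0.5641
Terminal stock prices: S_uu = 166.6, S_ud = 71.4, S_dd = 30.6
Terminal payoffs (S − K): max(86.6, 0) = 86.6, max(-8.6, 0) = 0, max(-49.4, 0) = 0
Node u (S = 119): V_u = e^(−0.05)·[0.5641·86.6000 + 0.4359·0.0000] = 46.4676
Node d (S = 51): V_d = e^(−0.05)·[0.5641·0.0000 + 0.4359·0.0000] = 0.0000
Node 0 (S = 85): V_0 = e^(−0.05)·[0.5641·46.4676 + 0.4359·0.0000] = 24.9335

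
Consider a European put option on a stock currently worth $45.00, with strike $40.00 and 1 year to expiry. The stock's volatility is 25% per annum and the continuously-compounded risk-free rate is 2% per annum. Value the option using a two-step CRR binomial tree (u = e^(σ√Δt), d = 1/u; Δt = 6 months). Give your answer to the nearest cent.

$2.19

CRR parameters: u = e^(σ√Δt) = e^(0.25·√0.5) = 1.1934, d = 1/u = 0.8380
Per-period rate: rΔt = 0.02·0.5 = 0.01, so R = e^0.01 = 1.0101
Risk-neutral probability p = (e^0.01 − 0.8380)/(1.1934 − 0.8380) = 0.1721/0.3554 = 0.4842
Terminal stock prices: S_uu = 64.09, S_ud = 45, S_dd = 31.6
Terminal payoffs (K − S): max(-24.09, 0) = 0, max(-5, 0) = 0, max(8.402, 0) = 8.402
Node u (S = 53.7): V_u = e^(−0.01)·[0.4842·0.0000 + 0.5158·0.0000] = 0.0000
Node d (S = 37.71): V_d = e^(−0.01)·[0.4842·0.0000 + 0.5158·8.4015] = 4.2904
Node 0 (S = 45): V_0 = e^(−0.01)·[0.4842·0.0000 + 0.5158·4.2904] = 2.1910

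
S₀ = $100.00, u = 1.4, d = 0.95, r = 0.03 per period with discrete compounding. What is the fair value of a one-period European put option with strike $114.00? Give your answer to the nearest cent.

$15.17

Risk-neutral probability p = (1 + 0.03 − 0.95)/(1.4 − 0.95) = 0.0800/0.4500 = 0.1778
Terminal stock prices: S_u = 140, S_d = 95
Terminal payoffs (K − S): max(-26, 0) = 0, max(19, 0) = 19
Node 0 (S = 100): V_0 = 1/1.03·[0.1778·0.0000 + 0.8222·19.0000] = 15.1672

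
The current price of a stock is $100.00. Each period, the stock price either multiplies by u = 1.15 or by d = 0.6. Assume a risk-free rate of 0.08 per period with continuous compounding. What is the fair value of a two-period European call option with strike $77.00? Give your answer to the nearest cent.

$36.35

Risk-neutral probability p = (e^0.08 − 0.6)/(1.15 − 0.6) = 0.4833/0.5500 = 0.8787
Terminal stock prices: S_uu = 132.2, S_ud = 69, S_dd = 36
Terminal payoffs (S − K): max(55.25, 0) = 55.25, max(-8, 0) = 0, max(-41, 0) = 0
Node u (S = 115): V_u = e^(−0.08)·[0.8787·55.2500 + 0.1213·0.0000] = 44.8158
Node d (S = 60): V_d = e^(−0.08)·[0.8787·0.0000 + 0.1213·0.0000] = 0.0000
Node 0 (S = 100): V_0 = e^(−0.08)·[0.8787·44.8158 + 0.1213·0.0000] = 36.3522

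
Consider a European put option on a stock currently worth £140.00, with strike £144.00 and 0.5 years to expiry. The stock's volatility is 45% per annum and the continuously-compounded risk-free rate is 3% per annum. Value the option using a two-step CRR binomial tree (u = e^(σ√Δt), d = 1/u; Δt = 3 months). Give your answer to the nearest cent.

£17.65

CRR parameters: u = e^(σ√Δt) = e^(0.45·√0.25) = 1.2523, d = 1/u = 0.7985
Per-period rate: rΔt = 0.03·0.25 = 0.0075, so R = e^0.0075 = 1.0075
Risk-neutral probability p = (e^0.0075 − 0.7985)/(1.2523 − 0.7985) = 0.2090/0.4538 = 0.4606
Terminal stock prices: S_uu = 219.6, S_ud = 140, S_dd = 89.27
Terminal payoffs (K − S): max(-75.56, 0) = 0, max(4, 0) = 4, max(54.73, 0) = 54.73
Node u (S = 175.3): V_u = e^(−0.0075)·[0.4606·0.0000 + 0.5394·4.0000] = 2.1416
Node d (S = 111.8): V_d = e^(−0.0075)·[0.4606·4.0000 + 0.5394·54.7321] = 31.1318
Node 0 (S = 140): V_0 = e^(−0.0075)·[0.4606·2.1416 + 0.5394·31.1318] = 17.6468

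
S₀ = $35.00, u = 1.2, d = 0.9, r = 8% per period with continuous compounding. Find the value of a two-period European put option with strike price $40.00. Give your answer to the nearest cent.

Risk-neutral probability p = (e^0.08 − 0.9)/(1.2 − 0.9) = 0.1833/0.3000 = 0.6110
Terminal stock prices: S_uu = 50.4, S_ud = 37.8, S_dd = 28.35
Terminal payoffs (K − S): max(-10.4, 0) = 0, max(2.2, 0) = 2.2, max(11.65, 0) = 11.65
Node u (S = 42): V_u = e^(−0.08)·[0.6110·0.0000 + 0.3890·2.2000] = 0.7901
Node d (S = 31.5): V_d = e^(−0.08)·[0.6110·2.2000 + 0.3890·11.6500] = 5.4247
Node 0 (S = 35): V_0 = e^(−0.08)·[0.6110·0.7901 + 0.3890·5.4247] = 2.3938

$2.39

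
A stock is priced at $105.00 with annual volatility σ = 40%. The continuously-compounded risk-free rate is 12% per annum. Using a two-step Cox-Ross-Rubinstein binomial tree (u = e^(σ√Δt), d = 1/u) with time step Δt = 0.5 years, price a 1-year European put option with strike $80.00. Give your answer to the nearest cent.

$3.86

CRR parameters: u = e^(σ√Δt) = e^(0.4·√0.5) = 1.3269, d = 1/u = 0.7536
Per-period rate: rΔt = 0.12·0.5 = 0.06, so R = e^0.06 = 1.0618
Risk-neutral probability p = (e^0.06 − 0.7536)/(1.3269 − 0.7536) = 0.3082/0.5733 = 0.5376
Terminal stock prices: S_uu = 184.9, S_ud = 105, S_dd = 59.64
Terminal payoffs (K − S): max(-104.9, 0) = 0, max(-25, 0) = 0, max(20.36, 0) = 20.36
Node u (S = 139.3): V_u = e^(−0.06)·[0.5376·0.0000 + 0.4624·0.0000] = 0.0000
Node d (S = 79.13): V_d = e^(−0.06)·[0.5376·0.0000 + 0.4624·20.3631] = 8.8671
Node 0 (S = 105): V_0 = e^(−0.06)·[0.5376·0.0000 + 0.4624·8.8671] = 3.8611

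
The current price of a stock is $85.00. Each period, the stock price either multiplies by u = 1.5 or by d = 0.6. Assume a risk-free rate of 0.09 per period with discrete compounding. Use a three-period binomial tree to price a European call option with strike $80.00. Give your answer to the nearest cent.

$36.65

Risk-neutral probability p = (1 + 0.09 − 0.6)/(1.5 − 0.6) = 0.4900/0.9000 = 0.5444
Terminal stock prices: S_uuu = 286.9, S_uud = 114.8, S_udd = 45.9, S_ddd = 18.36
Terminal payoffs (S − K): max(206.9, 0) = 206.9, max(34.75, 0) = 34.75, max(-34.1, 0) = 0, max(-61.64, 0) = 0
Node uu (S = 191.2): V_uu = 1/1.09·[0.5444·206.8750 + 0.4556·34.7500] = 117.8555
Node ud (S = 76.5): V_ud = 1/1.09·[0.5444·34.7500 + 0.4556·0.0000] = 17.3573
Node dd (S = 30.6): V_dd = 1/1.09·[0.5444·0.0000 + 0.4556·0.0000] = 0.0000
Node u (S = 127.5): V_u = 1/1.09·[0.5444·117.8555 + 0.4556·17.3573] = 66.1220
Node d (S = 51): V_d = 1/1.09·[0.5444·17.3573 + 0.4556·0.0000] = 8.6698
Node 0 (S = 85): V_0 = 1/1.09·[0.5444·66.1220 + 0.4556·8.6698] = 36.6508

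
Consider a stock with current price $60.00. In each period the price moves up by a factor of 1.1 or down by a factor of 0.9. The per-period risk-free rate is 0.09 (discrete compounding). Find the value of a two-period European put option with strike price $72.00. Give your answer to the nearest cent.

Risk-neutral probability p = (1 + 0.09 − 0.9)/(1.1 − 0.9) = 0.1900/0.2000 = 0.9500
Terminal stock prices: S_uu = 72.6, S_ud = 59.4, S_dd = 48.6
Terminal payoffs (K − S): max(-0.6, 0) = 0, max(12.6, 0) = 12.6, max(23.4, 0) = 23.4
Node u (S = 66): V_u = 1/1.09·[0.9500·0.0000 + 0.0500·12.6000] = 0.5780
Node d (S = 54): V_d = 1/1.09·[0.9500·12.6000 + 0.0500·23.4000] = 12.0550
Node 0 (S = 60): V_0 = 1/1.09·[0.9500·0.5780 + 0.0500·12.0550] = 1.0567

$1.06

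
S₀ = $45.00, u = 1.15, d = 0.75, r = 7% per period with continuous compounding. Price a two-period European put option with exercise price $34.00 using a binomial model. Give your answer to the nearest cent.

$0.28

Risk-neutral probability p = (e^0.07 − 0.75)/(1.15 − 0.75) = 0.3225/0.4000 = 0.8063
Terminal stock prices: S_uu = 59.51, S_ud = 38.81, S_dd = 25.31
Terminal payoffs (K − S): max(-25.51, 0) = 0, max(-4.812, 0) = 0, max(8.688, 0) = 8.688
Node u (S = 51.75): V_u = e^(−0.07)·[0.8063·0.0000 + 0.1937·0.0000] = 0.0000
Node d (S = 33.75): V_d = e^(−0.07)·[0.8063·0.0000 + 0.1937·8.6875] = 1.5692
Node 0 (S = 45): V_0 = e^(−0.07)·[0.8063·0.0000 + 0.1937·1.5692] = 0.2835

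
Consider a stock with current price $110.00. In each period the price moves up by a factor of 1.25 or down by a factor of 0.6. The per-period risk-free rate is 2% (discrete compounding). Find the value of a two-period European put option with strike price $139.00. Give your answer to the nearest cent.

$36.80

Risk-neutral probability p = (1 + 0.02 − 0.6)/(1.25 − 0.6) = 0.4200/0.6500 = 0.6462
Terminal stock prices: S_uu = 171.9, S_ud = 82.5, S_dd = 39.6
Terminal payoffs (K − S): max(-32.88, 0) = 0, max(56.5, 0) = 56.5, max(99.4, 0) = 99.4
Node u (S = 137.5): V_u = 1/1.02·[0.6462·0.0000 + 0.3538·56.5000] = 19.6003
Node d (S = 66): V_d = 1/1.02·[0.6462·56.5000 + 0.3538·99.4000] = 70.2745
Node 0 (S = 110): V_0 = 1/1.02·[0.6462·19.6003 + 0.3538·70.2745] = 36.7953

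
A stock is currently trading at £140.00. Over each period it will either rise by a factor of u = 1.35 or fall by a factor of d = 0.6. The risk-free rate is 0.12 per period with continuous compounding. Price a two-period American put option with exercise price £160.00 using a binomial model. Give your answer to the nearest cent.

£27.65

Risk-neutral probability p = (e^0.12 − 0.6)/(1.35 − 0.6) = 0.5275/0.7500 = 0.7033
Terminal stock prices: S_uu = 255.2, S_ud = 113.4, S_dd = 50.4
Terminal payoffs (K − S): max(-95.15, 0) = 0, max(46.6, 0) = 46.6, max(109.6, 0) = 109.6
Node u (S = 189): continuation = e^(−0.12)·[0.7033·0.0000 + 0.2967·46.6000] = 12.2616; exercise value = 0.0000 ≤ continuation, so V_u = 12.2616
Node d (S = 84): continuation = e^(−0.12)·[0.7033·46.6000 + 0.2967·109.6000] = 57.9073; exercise value = 76.0000 > continuation, so V_d = 76.0000 (exercise)
Node 0 (S = 140): continuation = e^(−0.12)·[0.7033·12.2616 + 0.2967·76.0000] = 27.6461; exercise value = 20.0000 ≤ continuation, so V_0 = 27.6461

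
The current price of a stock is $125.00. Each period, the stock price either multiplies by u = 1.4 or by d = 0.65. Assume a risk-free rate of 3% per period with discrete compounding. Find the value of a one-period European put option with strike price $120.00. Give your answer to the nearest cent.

$18.56

Risk-neutral probability p = (1 + 0.03 − 0.65)/(1.4 − 0.65) = 0.3800/0.7500 = 0.5067
Terminal stock prices: S_u = 175, S_d = 81.25
Terminal payoffs (K − S): max(-55, 0) = 0, max(38.75, 0) = 38.75
Node 0 (S = 125): V_0 = 1/1.03·[0.5067·0.0000 + 0.4933·38.7500] = 18.5599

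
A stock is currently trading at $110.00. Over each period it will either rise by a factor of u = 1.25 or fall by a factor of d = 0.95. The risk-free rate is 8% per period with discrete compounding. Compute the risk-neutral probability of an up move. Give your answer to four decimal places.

p = 0.4333

Risk-neutral probability p = (1 + 0.08 − 0.95)/(1.25 − 0.95) = 0.1300/0.3000 = 0.4333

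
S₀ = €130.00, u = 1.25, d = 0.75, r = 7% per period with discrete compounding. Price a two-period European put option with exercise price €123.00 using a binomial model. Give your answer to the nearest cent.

Risk-neutral probability p = (1 + 0.07 − 0.75)/(1.25 − 0.75) = 0.3200/0.5000 = 0.6400
Terminal stock prices: S_uu = 203.1, S_ud = 121.9, S_dd = 73.12
Terminal payoffs (K − S): max(-80.12, 0) = 0, max(1.125, 0) = 1.125, max(49.88, 0) = 49.88
Node u (S = 162.5): V_u = 1/1.07·[0.6400·0.0000 + 0.3600·1.1250] = 0.3785
Node d (S = 97.5): V_d = 1/1.07·[0.6400·1.1250 + 0.3600·49.8750] = 17.4533
Node 0 (S = 130): V_0 = 1/1.07·[0.6400·0.3785 + 0.3600·17.4533] = 6.0985

€6.10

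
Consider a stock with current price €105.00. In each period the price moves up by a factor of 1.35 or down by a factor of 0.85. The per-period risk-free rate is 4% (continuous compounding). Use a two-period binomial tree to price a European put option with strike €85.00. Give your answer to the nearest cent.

€3.23

Risk-neutral probability p = (e^0.04 − 0.85)/(1.35 − 0.85) = 0.1908/0.5000 = 0.3816
Terminal stock prices: S_uu = 191.4, S_ud = 120.5, S_dd = 75.86
Terminal payoffs (K − S): max(-106.4, 0) = 0, max(-35.49, 0) = 0, max(9.138, 0) = 9.138
Node u (S = 141.8): V_u = e^(−0.04)·[0.3816·0.0000 + 0.6184·0.0000] = 0.0000
Node d (S = 89.25): V_d = e^(−0.04)·[0.3816·0.0000 + 0.6184·9.1375] = 5.4289
Node 0 (S = 105): V_0 = e^(−0.04)·[0.3816·0.0000 + 0.6184·5.4289] = 3.2255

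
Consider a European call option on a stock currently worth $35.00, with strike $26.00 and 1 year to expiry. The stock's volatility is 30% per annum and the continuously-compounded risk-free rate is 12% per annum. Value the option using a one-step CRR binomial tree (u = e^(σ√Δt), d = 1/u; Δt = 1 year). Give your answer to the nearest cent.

$11.96

CRR parameters: u = e^(σ√Δt) = e^(0.3·√1) = 1.3499, d = 1/u = 0.7408
Per-period rate: rΔt = 0.12·1 = 0.12, so R = e^0.12 = 1.1275
Risk-neutral probability p = (e^0.12 − 0.7408)/(1.3499 − 0.7408) = 0.3867/0.6090 = 0.6349
Terminal stock prices: S_u = 47.25, S_d = 25.93
Terminal payoffs (S − K): max(21.25, 0) = 21.25, max(-0.07136, 0) = 0
Node 0 (S = 35): V_0 = e^(−0.12)·[0.6349·21.2451 + 0.3651·0.0000] = 11.9632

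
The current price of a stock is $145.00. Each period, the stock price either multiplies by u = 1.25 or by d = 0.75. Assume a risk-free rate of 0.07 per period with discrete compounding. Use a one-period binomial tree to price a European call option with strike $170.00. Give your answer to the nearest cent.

Risk-neutral probability p = (1 + 0.07 − 0.75)/(1.25 − 0.75) = 0.3200/0.5000 = 0.6400
Terminal stock prices: S_u = 181.2, S_d = 108.8
Terminal payoffs (S − K): max(11.25, 0) = 11.25, max(-61.25, 0) = 0
Node 0 (S = 145): V_0 = 1/1.07·[0.6400·11.2500 + 0.3600·0.0000] = 6.7290

$6.73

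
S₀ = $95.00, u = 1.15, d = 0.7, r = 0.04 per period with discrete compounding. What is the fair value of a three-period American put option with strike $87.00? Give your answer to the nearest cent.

Risk-neutral probability p = (1 + 0.04 − 0.7)/(1.15 − 0.7) = 0.3400/0.4500 = 0.7556
Terminal stock prices: S_uuu = 144.5, S_uud = 87.95, S_udd = 53.53, S_ddd = 32.58
Terminal payoffs (K − S): max(-57.48, 0) = 0, max(-0.9462, 0) = 0, max(33.47, 0) = 33.47, max(54.42, 0) = 54.42
Node uu (S = 125.6): continuation = 1/1.04·[0.7556·0.0000 + 0.2444·0.0000] = 0.0000; exercise value = 0.0000 ≤ continuation, so V_uu = 0.0000
Node ud (S = 76.47): continuation = 1/1.04·[0.7556·0.0000 + 0.2444·33.4675] = 7.8663; exercise value = 10.5250 > continuation, so V_ud = 10.5250 (exercise)
Node dd (S = 46.55): continuation = 1/1.04·[0.7556·33.4675 + 0.2444·54.4150] = 37.1038; exercise value = 40.4500 > continuation, so V_dd = 40.4500 (exercise)
Node u (S = 109.2): continuation = 1/1.04·[0.7556·0.0000 + 0.2444·10.5250] = 2.4738; exercise value = 0.0000 ≤ continuation, so V_u = 2.4738
Node d (S = 66.5): continuation = 1/1.04·[0.7556·10.5250 + 0.2444·40.4500] = 17.1538; exercise value = 20.5000 > continuation, so V_d = 20.5000 (exercise)
Node 0 (S = 95): continuation = 1/1.04·[0.7556·2.4738 + 0.2444·20.5000] = 6.6156; exercise value = 0.0000 ≤ continuation, so V_0 = 6.6156

$6.62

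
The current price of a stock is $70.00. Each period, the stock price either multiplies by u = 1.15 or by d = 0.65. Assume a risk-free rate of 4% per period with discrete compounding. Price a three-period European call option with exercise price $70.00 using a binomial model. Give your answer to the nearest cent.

$15.38

Risk-neutral probability p = (1 + 0.04 − 0.65)/(1.15 − 0.65) = 0.3900/0.5000 = 0.7800
Terminal stock prices: S_uuu = 106.5, S_uud = 60.17, S_udd = 34.01, S_ddd = 19.22
Terminal payoffs (S − K): max(36.46, 0) = 36.46, max(-9.826, 0) = 0, max(-35.99, 0) = 0, max(-50.78, 0) = 0
Node uu (S = 92.57): V_uu = 1/1.04·[0.7800·36.4612 + 0.2200·0.0000] = 27.3459
Node ud (S = 52.33): V_ud = 1/1.04·[0.7800·0.0000 + 0.2200·0.0000] = 0.0000
Node dd (S = 29.58): V_dd = 1/1.04·[0.7800·0.0000 + 0.2200·0.0000] = 0.0000
Node u (S = 80.5): V_u = 1/1.04·[0.7800·27.3459 + 0.2200·0.0000] = 20.5095
Node d (S = 45.5): V_d = 1/1.04·[0.7800·0.0000 + 0.2200·0.0000] = 0.0000
Node 0 (S = 70): V_0 = 1/1.04·[0.7800·20.5095 + 0.2200·0.0000] = 15.3821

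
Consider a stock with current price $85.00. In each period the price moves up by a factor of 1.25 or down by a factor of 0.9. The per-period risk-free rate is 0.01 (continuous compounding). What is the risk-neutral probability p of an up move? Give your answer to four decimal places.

Risk-neutral probability p = (e^0.01 − 0.9)/(1.25 − 0.9) = 0.1101/0.3500 = 0.3144

p = 0.3144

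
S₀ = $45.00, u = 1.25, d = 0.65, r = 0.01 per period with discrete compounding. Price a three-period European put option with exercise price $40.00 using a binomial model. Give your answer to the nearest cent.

Risk-neutral probability p = (1 + 0.01 − 0.65)/(1.25 − 0.65) = 0.3600/0.6000 = 0.6000
Terminal stock prices: S_uuu = 87.89, S_uud = 45.7, S_udd = 23.77, S_ddd = 12.36
Terminal payoffs (K − S): max(-47.89, 0) = 0, max(-5.703, 0) = 0, max(16.23, 0) = 16.23, max(27.64, 0) = 27.64
Node uu (S = 70.31): V_uu = 1/1.01·[0.6000·0.0000 + 0.4000·0.0000] = 0.0000
Node ud (S = 36.56): V_ud = 1/1.01·[0.6000·0.0000 + 0.4000·16.2344] = 6.4295
Node dd (S = 19.01): V_dd = 1/1.01·[0.6000·16.2344 + 0.4000·27.6419] = 20.5915
Node u (S = 56.25): V_u = 1/1.01·[0.6000·0.0000 + 0.4000·6.4295] = 2.5463
Node d (S = 29.25): V_d = 1/1.01·[0.6000·6.4295 + 0.4000·20.5915] = 11.9745
Node 0 (S = 45): V_0 = 1/1.01·[0.6000·2.5463 + 0.4000·11.9745] = 6.2550

$6.26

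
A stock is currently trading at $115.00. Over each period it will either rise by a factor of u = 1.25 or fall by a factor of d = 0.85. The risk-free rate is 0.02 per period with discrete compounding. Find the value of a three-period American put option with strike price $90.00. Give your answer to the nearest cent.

$3.47

Risk-neutral probability p = (1 + 0.02 − 0.85)/(1.25 − 0.85) = 0.1700/0.4000 = 0.4250
Terminal stock prices: S_uuu = 224.6, S_uud = 152.7, S_udd = 103.9, S_ddd = 70.62
Terminal payoffs (K − S): max(-134.6, 0) = 0, max(-62.73, 0) = 0, max(-13.86, 0) = 0, max(19.38, 0) = 19.38
Node uu (S = 179.7): continuation = 1/1.02·[0.4250·0.0000 + 0.5750·0.0000] = 0.0000; exercise value = 0.0000 ≤ continuation, so V_uu = 0.0000
Node ud (S = 122.2): continuation = 1/1.02·[0.4250·0.0000 + 0.5750·0.0000] = 0.0000; exercise value = 0.0000 ≤ continuation, so V_ud = 0.0000
Node dd (S = 83.09): continuation = 1/1.02·[0.4250·0.0000 + 0.5750·19.3756] = 10.9225; exercise value = 6.9125 ≤ continuation, so V_dd = 10.9225
Node u (S = 143.8): continuation = 1/1.02·[0.4250·0.0000 + 0.5750·0.0000] = 0.0000; exercise value = 0.0000 ≤ continuation, so V_u = 0.0000
Node d (S = 97.75): continuation = 1/1.02·[0.4250·0.0000 + 0.5750·10.9225] = 6.1573; exercise value = 0.0000 ≤ continuation, so V_d = 6.1573
Node 0 (S = 115): continuation = 1/1.02·[0.4250·0.0000 + 0.5750·6.1573] = 3.4710; exercise value = 0.0000 ≤ continuation, so V_0 = 3.4710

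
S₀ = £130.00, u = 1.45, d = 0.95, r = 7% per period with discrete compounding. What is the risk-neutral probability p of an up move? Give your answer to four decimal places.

p = 0.2400

Risk-neutral probability p = (1 + 0.07 − 0.95)/(1.45 − 0.95) = 0.1200/0.5000 = 0.2400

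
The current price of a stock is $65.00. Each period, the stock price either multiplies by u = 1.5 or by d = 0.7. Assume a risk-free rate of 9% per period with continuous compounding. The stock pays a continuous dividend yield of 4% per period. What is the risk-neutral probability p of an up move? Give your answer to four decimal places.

p = 0.4391

Per-period risk-free factor R = e^0.09 = 1.0942; dividend-adjusted growth = e^(0.09−0.04) = 1.0513.
Risk-neutral probability p = (1.0513 − 0.7)/(1.5 − 0.7) = 0.3513/0.8000 = 0.4391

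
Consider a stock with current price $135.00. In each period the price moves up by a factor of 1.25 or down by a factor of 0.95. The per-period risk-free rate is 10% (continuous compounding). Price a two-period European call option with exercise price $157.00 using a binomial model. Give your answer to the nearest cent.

Risk-neutral probability p = (e^0.1 − 0.95)/(1.25 − 0.95) = 0.1552/0.3000 = 0.5172
Terminal stock prices: S_uu = 210.9, S_ud = 160.3, S_dd = 121.8
Terminal payoffs (S − K): max(53.94, 0) = 53.94, max(3.312, 0) = 3.312, max(-35.16, 0) = 0
Node u (S = 168.8): V_u = e^(−0.1)·[0.5172·53.9375 + 0.4828·3.3125] = 26.6905
Node d (S = 128.2): V_d = e^(−0.1)·[0.5172·3.3125 + 0.4828·0.0000] = 1.5503
Node 0 (S = 135): V_0 = e^(−0.1)·[0.5172·26.6905 + 0.4828·1.5503] = 13.1688

$13.17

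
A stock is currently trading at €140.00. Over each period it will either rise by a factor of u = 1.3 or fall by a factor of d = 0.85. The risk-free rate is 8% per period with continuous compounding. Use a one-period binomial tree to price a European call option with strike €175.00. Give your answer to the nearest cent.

Risk-neutral probability p = (e^0.08 − 0.85)/(1.3 − 0.85) = 0.2333/0.4500 = 0.5184
Terminal stock prices: S_u = 182, S_d = 119
Terminal payoffs (S − K): max(7, 0) = 7, max(-56, 0) = 0
Node 0 (S = 140): V_0 = e^(−0.08)·[0.5184·7.0000 + 0.4816·0.0000] = 3.3499

€3.35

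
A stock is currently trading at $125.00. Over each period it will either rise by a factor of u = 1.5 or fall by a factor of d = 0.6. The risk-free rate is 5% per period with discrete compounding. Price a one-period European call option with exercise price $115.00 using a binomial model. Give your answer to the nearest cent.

$34.52

Risk-neutral probability p = (1 + 0.05 − 0.6)/(1.5 − 0.6) = 0.4500/0.9000 = 0.5000
Terminal stock prices: S_u = 187.5, S_d = 75
Terminal payoffs (S − K): max(72.5, 0) = 72.5, max(-40, 0) = 0
Node 0 (S = 125): V_0 = 1/1.05·[0.5000·72.5000 + 0.5000·0.0000] = 34.5238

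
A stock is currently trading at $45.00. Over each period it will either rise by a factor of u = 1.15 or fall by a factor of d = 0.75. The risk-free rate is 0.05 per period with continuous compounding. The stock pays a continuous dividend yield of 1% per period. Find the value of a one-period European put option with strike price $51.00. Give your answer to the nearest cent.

$4.48

Per-period risk-free factor R = e^0.05 = 1.0513; dividend-adjusted growth = e^(0.05−0.01) = 1.0408.
Risk-neutral probability p = (1.0408 − 0.75)/(1.15 − 0.75) = 0.2908/0.4000 = 0.7270
Terminal stock prices: S_u = 51.75, S_d = 33.75
Terminal payoffs (K − S): max(-0.75, 0) = 0, max(17.25, 0) = 17.25
Node 0 (S = 45): V_0 = e^(−0.05)·[0.7270·0.0000 + 0.2730·17.2500] = 4.4791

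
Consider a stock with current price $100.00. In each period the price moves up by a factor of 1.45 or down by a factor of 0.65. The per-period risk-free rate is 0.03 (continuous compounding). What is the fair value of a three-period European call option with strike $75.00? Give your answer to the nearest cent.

$42.65

Risk-neutral probability p = (e^0.03 − 0.65)/(1.45 − 0.65) = 0.3805/0.8000 = 0.4756
Terminal stock prices: S_uuu = 304.9, S_uud = 136.7, S_udd = 61.26, S_ddd = 27.46
Terminal payoffs (S − K): max(229.9, 0) = 229.9, max(61.66, 0) = 61.66, max(-13.74, 0) = 0, max(-47.54, 0) = 0
Node uu (S = 210.2): V_uu = e^(−0.03)·[0.4756·229.8625 + 0.5244·61.6625] = 137.4666
Node ud (S = 94.25): V_ud = e^(−0.03)·[0.4756·61.6625 + 0.5244·0.0000] = 28.4580
Node dd (S = 42.25): V_dd = e^(−0.03)·[0.4756·0.0000 + 0.5244·0.0000] = 0.0000
Node u (S = 145): V_u = e^(−0.03)·[0.4756·137.4666 + 0.5244·28.4580] = 77.9258
Node d (S = 65): V_d = e^(−0.03)·[0.4756·28.4580 + 0.5244·0.0000] = 13.1338
Node 0 (S = 100): V_0 = e^(−0.03)·[0.4756·77.9258 + 0.5244·13.1338] = 42.6480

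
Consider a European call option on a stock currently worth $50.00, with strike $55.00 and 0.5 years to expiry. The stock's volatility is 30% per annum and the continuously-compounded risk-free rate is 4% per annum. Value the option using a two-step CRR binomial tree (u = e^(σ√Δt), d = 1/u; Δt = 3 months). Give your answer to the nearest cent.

CRR parameters: u = e^(σ√Δt) = e^(0.3·√0.25) = 1.1618, d = 1/u = 0.8607
Per-period rate: rΔt = 0.04·0.25 = 0.01, so R = e^0.01 = 1.0101
Risk-neutral probability p = (e^0.01 − 0.8607)/(1.1618 − 0.8607) = 0.1493/0.3011 = 0.4959
Terminal stock prices: S_uu = 67.49, S_ud = 50, S_dd = 37.04
Terminal payoffs (S − K): max(12.49, 0) = 12.49, max(-5, 0) = 0, max(-17.96, 0) = 0
Node u (S = 58.09): V_u = e^(−0.01)·[0.4959·12.4929 + 0.5041·0.0000] = 6.1342
Node d (S = 43.04): V_d = e^(−0.01)·[0.4959·0.0000 + 0.5041·0.0000] = 0.0000
Node 0 (S = 50): V_0 = e^(−0.01)·[0.4959·6.1342 + 0.5041·0.0000] = 3.0119

$3.01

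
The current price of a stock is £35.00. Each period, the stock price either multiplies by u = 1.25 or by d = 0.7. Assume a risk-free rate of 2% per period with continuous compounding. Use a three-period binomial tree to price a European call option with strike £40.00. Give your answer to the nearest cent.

£5.27

Risk-neutral probability p = (e^0.02 − 0.7)/(1.25 − 0.7) = 0.3202/0.5500 = 0.5822
Terminal stock prices: S_uuu = 68.36, S_uud = 38.28, S_udd = 21.44, S_ddd = 12
Terminal payoffs (S − K): max(28.36, 0) = 28.36, max(-1.719, 0) = 0, max(-18.56, 0) = 0, max(-28, 0) = 0
Node uu (S = 54.69): V_uu = e^(−0.02)·[0.5822·28.3594 + 0.4178·0.0000] = 16.1835
Node ud (S = 30.62): V_ud = e^(−0.02)·[0.5822·0.0000 + 0.4178·0.0000] = 0.0000
Node dd (S = 17.15): V_dd = e^(−0.02)·[0.5822·0.0000 + 0.4178·0.0000] = 0.0000
Node u (S = 43.75): V_u = e^(−0.02)·[0.5822·16.1835 + 0.4178·0.0000] = 9.2352
Node d (S = 24.5): V_d = e^(−0.02)·[0.5822·0.0000 + 0.4178·0.0000] = 0.0000
Node 0 (S = 35): V_0 = e^(−0.02)·[0.5822·9.2352 + 0.4178·0.0000] = 5.2701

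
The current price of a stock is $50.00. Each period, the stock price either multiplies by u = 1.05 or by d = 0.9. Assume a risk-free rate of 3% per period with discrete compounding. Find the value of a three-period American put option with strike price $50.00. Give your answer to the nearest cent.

$0.98

Risk-neutral probability p = (1 + 0.03 − 0.9)/(1.05 − 0.9) = 0.1300/0.1500 = 0.8667
Terminal stock prices: S_uuu = 57.88, S_uud = 49.61, S_udd = 42.53, S_ddd = 36.45
Terminal payoffs (K − S): max(-7.881, 0) = 0, max(0.3875, 0) = 0.3875, max(7.475, 0) = 7.475, max(13.55, 0) = 13.55
Node uu (S = 55.12): continuation = 1/1.03·[0.8667·0.0000 + 0.1333·0.3875] = 0.0502; exercise value = 0.0000 ≤ continuation, so V_uu = 0.0502
Node ud (S = 47.25): continuation = 1/1.03·[0.8667·0.3875 + 0.1333·7.4750] = 1.2937; exercise value = 2.7500 > continuation, so V_ud = 2.7500 (exercise)
Node dd (S = 40.5): continuation = 1/1.03·[0.8667·7.4750 + 0.1333·13.5500] = 8.0437; exercise value = 9.5000 > continuation, so V_dd = 9.5000 (exercise)
Node u (S = 52.5): continuation = 1/1.03·[0.8667·0.0502 + 0.1333·2.7500] = 0.3982; exercise value = 0.0000 ≤ continuation, so V_u = 0.3982
Node d (S = 45): continuation = 1/1.03·[0.8667·2.7500 + 0.1333·9.5000] = 3.5437; exercise value = 5.0000 > continuation, so V_d = 5.0000 (exercise)
Node 0 (S = 50): continuation = 1/1.03·[0.8667·0.3982 + 0.1333·5.0000] = 0.9823; exercise value = 0.0000 ≤ continuation, so V_0 = 0.9823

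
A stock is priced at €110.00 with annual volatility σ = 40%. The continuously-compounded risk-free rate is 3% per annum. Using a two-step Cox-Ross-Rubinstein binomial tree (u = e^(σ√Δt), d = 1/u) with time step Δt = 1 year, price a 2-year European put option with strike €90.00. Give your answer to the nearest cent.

CRR parameters: u = e^(σ√Δt) = e^(0.4·√1) = 1.4918, d = 1/u = 0.6703
Per-period rate: rΔt = 0.03·1 = 0.03, so R = e^0.03 = 1.0305
Risk-neutral probability p = (e^0.03 − 0.6703)/(1.4918 − 0.6703) = 0.3601/0.8215 = 0.4384
Terminal stock prices: S_uu = 244.8, S_ud = 110, S_dd = 49.43
Terminal payoffs (K − S): max(-154.8, 0) = 0, max(-20, 0) = 0, max(40.57, 0) = 40.57
Node u (S = 164.1): V_u = e^(−0.03)·[0.4384·0.0000 + 0.5616·0.0000] = 0.0000
Node d (S = 73.74): V_d = e^(−0.03)·[0.4384·0.0000 + 0.5616·40.5738] = 22.1134
Node 0 (S = 110): V_0 = e^(−0.03)·[0.4384·0.0000 + 0.5616·22.1134] = 12.0522

€12.05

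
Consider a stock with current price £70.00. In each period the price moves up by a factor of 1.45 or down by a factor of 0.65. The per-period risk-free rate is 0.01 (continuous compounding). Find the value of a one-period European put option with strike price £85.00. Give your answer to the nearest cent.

Risk-neutral probability p = (e^0.01 − 0.65)/(1.45 − 0.65) = 0.3601/0.8000 = 0.4501
Terminal stock prices: S_u = 101.5, S_d = 45.5
Terminal payoffs (K − S): max(-16.5, 0) = 0, max(39.5, 0) = 39.5
Node 0 (S = 70): V_0 = e^(−0.01)·[0.4501·0.0000 + 0.5499·39.5000] = 21.5064

£21.51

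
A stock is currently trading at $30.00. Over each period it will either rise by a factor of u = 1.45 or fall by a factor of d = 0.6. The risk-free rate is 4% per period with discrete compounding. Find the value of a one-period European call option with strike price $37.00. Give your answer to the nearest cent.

$3.24

Risk-neutral probability p = (1 + 0.04 − 0.6)/(1.45 − 0.6) = 0.4400/0.8500 = 0.5176
Terminal stock prices: S_u = 43.5, S_d = 18
Terminal payoffs (S − K): max(6.5, 0) = 6.5, max(-19, 0) = 0
Node 0 (S = 30): V_0 = 1/1.04·[0.5176·6.5000 + 0.4824·0.0000] = 3.2353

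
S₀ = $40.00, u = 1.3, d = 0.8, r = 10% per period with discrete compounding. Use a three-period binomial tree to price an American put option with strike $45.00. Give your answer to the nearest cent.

Risk-neutral probability p = (1 + 0.1 − 0.8)/(1.3 − 0.8) = 0.3000/0.5000 = 0.6000
Terminal stock prices: S_uuu = 87.88, S_uud = 54.08, S_udd = 33.28, S_ddd = 20.48
Terminal payoffs (K − S): max(-42.88, 0) = 0, max(-9.08, 0) = 0, max(11.72, 0) = 11.72, max(24.52, 0) = 24.52
Node uu (S = 67.6): continuation = 1/1.1·[0.6000·0.0000 + 0.4000·0.0000] = 0.0000; exercise value = 0.0000 ≤ continuation, so V_uu = 0.0000
Node ud (S = 41.6): continuation = 1/1.1·[0.6000·0.0000 + 0.4000·11.7200] = 4.2618; exercise value = 3.4000 ≤ continuation, so V_ud = 4.2618
Node dd (S = 25.6): continuation = 1/1.1·[0.6000·11.7200 + 0.4000·24.5200] = 15.3091; exercise value = 19.4000 > continuation, so V_dd = 19.4000 (exercise)
Node u (S = 52): continuation = 1/1.1·[0.6000·0.0000 + 0.4000·4.2618] = 1.5498; exercise value = 0.0000 ≤ continuation, so V_u = 1.5498
Node d (S = 32): continuation = 1/1.1·[0.6000·4.2618 + 0.4000·19.4000] = 9.3792; exercise value = 13.0000 > continuation, so V_d = 13.0000 (exercise)
Node 0 (S = 40): continuation = 1/1.1·[0.6000·1.5498 + 0.4000·13.0000] = 5.5726; exercise value = 5.0000 ≤ continuation, so V_0 = 5.5726

$5.57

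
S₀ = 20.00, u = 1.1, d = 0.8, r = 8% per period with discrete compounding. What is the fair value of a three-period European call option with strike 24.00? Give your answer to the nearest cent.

1.69

Risk-neutral probability p = (1 + 0.08 − 0.8)/(1.1 − 0.8) = 0.2800/0.3000 = 0.9333
Terminal stock prices: S_uuu = 26.62, S_uud = 19.36, S_udd = 14.08, S_ddd = 10.24
Terminal payoffs (S − K): max(2.62, 0) = 2.62, max(-4.64, 0) = 0, max(-9.92, 0) = 0, max(-13.76, 0) = 0
Node uu (S = 24.2): V_uu = 1/1.08·[0.9333·2.6200 + 0.0667·0.0000] = 2.2642
Node ud (S = 17.6): V_ud = 1/1.08·[0.9333·0.0000 + 0.0667·0.0000] = 0.0000
Node dd (S = 12.8): V_dd = 1/1.08·[0.9333·0.0000 + 0.0667·0.0000] = 0.0000
Node u (S = 22): V_u = 1/1.08·[0.9333·2.2642 + 0.0667·0.0000] = 1.9567
Node d (S = 16): V_d = 1/1.08·[0.9333·0.0000 + 0.0667·0.0000] = 0.0000
Node 0 (S = 20): V_0 = 1/1.08·[0.9333·1.9567 + 0.0667·0.0000] = 1.6910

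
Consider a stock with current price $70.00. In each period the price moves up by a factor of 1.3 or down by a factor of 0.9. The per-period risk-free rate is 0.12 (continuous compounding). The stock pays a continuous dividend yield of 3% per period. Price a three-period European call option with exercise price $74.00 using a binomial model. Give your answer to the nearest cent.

Per-period risk-free factor R = e^0.12 = 1.1275; dividend-adjusted growth = e^(0.12−0.03) = 1.0942.
Risk-neutral probability p = (1.0942 − 0.9)/(1.3 − 0.9) = 0.1942/0.4000 = 0.4854
Terminal stock prices: S_uuu = 153.8, S_uud = 106.5, S_udd = 73.71, S_ddd = 51.03
Terminal payoffs (S − K): max(79.79, 0) = 79.79, max(32.47, 0) = 32.47, max(-0.29, 0) = 0, max(-22.97, 0) = 0
Node uu (S = 118.3): V_uu = e^(−0.12)·[0.4854·79.7900 + 0.5146·32.4700] = 49.1716
Node ud (S = 81.9): V_ud = e^(−0.12)·[0.4854·32.4700 + 0.5146·0.0000] = 13.9797
Node dd (S = 56.7): V_dd = e^(−0.12)·[0.4854·0.0000 + 0.5146·0.0000] = 0.0000
Node u (S = 91): V_u = e^(−0.12)·[0.4854·49.1716 + 0.5146·13.9797] = 27.5505
Node d (S = 63): V_d = e^(−0.12)·[0.4854·13.9797 + 0.5146·0.0000] = 6.0189
Node 0 (S = 70): V_0 = e^(−0.12)·[0.4854·27.5505 + 0.5146·6.0189] = 14.6086

$14.61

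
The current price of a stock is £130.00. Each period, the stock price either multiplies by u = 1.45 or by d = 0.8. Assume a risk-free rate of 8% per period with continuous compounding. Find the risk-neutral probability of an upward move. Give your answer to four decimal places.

Risk-neutral probability p = (e^0.08 − 0.8)/(1.45 − 0.8) = 0.2833/0.6500 = 0.4358

p = 0.4358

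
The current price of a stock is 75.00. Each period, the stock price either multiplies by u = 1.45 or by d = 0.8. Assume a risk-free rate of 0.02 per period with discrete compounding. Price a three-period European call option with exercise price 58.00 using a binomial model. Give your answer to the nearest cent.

Risk-neutral probability p = (1 + 0.02 − 0.8)/(1.45 − 0.8) = 0.2200/0.6500 = 0.3385
Terminal stock prices: S_uuu = 228.6, S_uud = 126.2, S_udd = 69.6, S_ddd = 38.4
Terminal payoffs (S − K): max(170.6, 0) = 170.6, max(68.15, 0) = 68.15, max(11.6, 0) = 11.6, max(-19.6, 0) = 0
Node uu (S = 157.7): V_uu = 1/1.02·[0.3385·170.6469 + 0.6615·68.1500] = 100.8248
Node ud (S = 87): V_ud = 1/1.02·[0.3385·68.1500 + 0.6615·11.6000] = 30.1373
Node dd (S = 48): V_dd = 1/1.02·[0.3385·11.6000 + 0.6615·0.0000] = 3.8492
Node u (S = 108.8): V_u = 1/1.02·[0.3385·100.8248 + 0.6615·30.1373] = 53.0022
Node d (S = 60): V_d = 1/1.02·[0.3385·30.1373 + 0.6615·3.8492] = 12.4967
Node 0 (S = 75): V_0 = 1/1.02·[0.3385·53.0022 + 0.6615·12.4967] = 25.6924

25.69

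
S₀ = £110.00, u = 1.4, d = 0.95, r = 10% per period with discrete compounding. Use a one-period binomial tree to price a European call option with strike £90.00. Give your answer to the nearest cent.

Risk-neutral probability p = (1 + 0.1 − 0.95)/(1.4 − 0.95) = 0.1500/0.4500 = 0.3333
Terminal stock prices: S_u = 154, S_d = 104.5
Terminal payoffs (S − K): max(64, 0) = 64, max(14.5, 0) = 14.5
Node 0 (S = 110): V_0 = 1/1.1·[0.3333·64.0000 + 0.6667·14.5000] = 28.1818

£28.18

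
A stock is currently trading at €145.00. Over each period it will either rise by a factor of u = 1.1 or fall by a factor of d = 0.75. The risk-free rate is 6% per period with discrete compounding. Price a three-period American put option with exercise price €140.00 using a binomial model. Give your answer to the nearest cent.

€5.84

Risk-neutral probability p = (1 + 0.06 − 0.75)/(1.1 − 0.75) = 0.3100/0.3500 = 0.8857
Terminal stock prices: S_uuu = 193, S_uud = 131.6, S_udd = 89.72, S_ddd = 61.17
Terminal payoffs (K − S): max(-53, 0) = 0, max(8.412, 0) = 8.412, max(50.28, 0) = 50.28, max(78.83, 0) = 78.83
Node uu (S = 175.5): continuation = 1/1.06·[0.8857·0.0000 + 0.1143·8.4125] = 0.9070; exercise value = 0.0000 ≤ continuation, so V_uu = 0.9070
Node ud (S = 119.6): continuation = 1/1.06·[0.8857·8.4125 + 0.1143·50.2812] = 12.4505; exercise value = 20.3750 > continuation, so V_ud = 20.3750 (exercise)
Node dd (S = 81.56): continuation = 1/1.06·[0.8857·50.2812 + 0.1143·78.8281] = 50.5130; exercise value = 58.4375 > continuation, so V_dd = 58.4375 (exercise)
Node u (S = 159.5): continuation = 1/1.06·[0.8857·0.9070 + 0.1143·20.3750] = 2.9546; exercise value = 0.0000 ≤ continuation, so V_u = 2.9546
Node d (S = 108.8): continuation = 1/1.06·[0.8857·20.3750 + 0.1143·58.4375] = 23.3255; exercise value = 31.2500 > continuation, so V_d = 31.2500 (exercise)
Node 0 (S = 145): continuation = 1/1.06·[0.8857·2.9546 + 0.1143·31.2500] = 5.8381; exercise value = 0.0000 ≤ continuation, so V_0 = 5.8381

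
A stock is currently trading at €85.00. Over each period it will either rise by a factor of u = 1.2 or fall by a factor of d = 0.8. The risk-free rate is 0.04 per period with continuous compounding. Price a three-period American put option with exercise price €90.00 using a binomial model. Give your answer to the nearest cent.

Risk-neutral probability p = (e^0.04 − 0.8)/(1.2 − 0.8) = 0.2408/0.4000 = 0.6020
Terminal stock prices: S_uuu = 146.9, S_uud = 97.92, S_udd = 65.28, S_ddd = 43.52
Terminal payoffs (K − S): max(-56.88, 0) = 0, max(-7.92, 0) = 0, max(24.72, 0) = 24.72, max(46.48, 0) = 46.48
Node uu (S = 122.4): continuation = e^(−0.04)·[0.6020·0.0000 + 0.3980·0.0000] = 0.0000; exercise value = 0.0000 ≤ continuation, so V_uu = 0.0000
Node ud (S = 81.6): continuation = e^(−0.04)·[0.6020·0.0000 + 0.3980·24.7200] = 9.4521; exercise value = 8.4000 ≤ continuation, so V_ud = 9.4521
Node dd (S = 54.4): continuation = e^(−0.04)·[0.6020·24.7200 + 0.3980·46.4800] = 32.0710; exercise value = 35.6000 > continuation, so V_dd = 35.6000 (exercise)
Node u (S = 102): continuation = e^(−0.04)·[0.6020·0.0000 + 0.3980·9.4521] = 3.6142; exercise value = 0.0000 ≤ continuation, so V_u = 3.6142
Node d (S = 68): continuation = e^(−0.04)·[0.6020·9.4521 + 0.3980·35.6000] = 19.0796; exercise value = 22.0000 > continuation, so V_d = 22.0000 (exercise)
Node 0 (S = 85): continuation = e^(−0.04)·[0.6020·3.6142 + 0.3980·22.0000] = 10.5026; exercise value = 5.0000 ≤ continuation, so V_0 = 10.5026

€10.50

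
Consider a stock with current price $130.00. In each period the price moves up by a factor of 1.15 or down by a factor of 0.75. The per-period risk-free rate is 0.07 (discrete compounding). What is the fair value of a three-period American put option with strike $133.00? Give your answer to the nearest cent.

$9.98

Risk-neutral probability p = (1 + 0.07 − 0.75)/(1.15 − 0.75) = 0.3200/0.4000 = 0.8000
Terminal stock prices: S_uuu = 197.7, S_uud = 128.9, S_udd = 84.09, S_ddd = 54.84
Terminal payoffs (K − S): max(-64.71, 0) = 0, max(4.056, 0) = 4.056, max(48.91, 0) = 48.91, max(78.16, 0) = 78.16
Node uu (S = 171.9): continuation = 1/1.07·[0.8000·0.0000 + 0.2000·4.0563] = 0.7582; exercise value = 0.0000 ≤ continuation, so V_uu = 0.7582
Node ud (S = 112.1): continuation = 1/1.07·[0.8000·4.0563 + 0.2000·48.9062] = 12.1741; exercise value = 20.8750 > continuation, so V_ud = 20.8750 (exercise)
Node dd (S = 73.12): continuation = 1/1.07·[0.8000·48.9062 + 0.2000·78.1562] = 51.1741; exercise value = 59.8750 > continuation, so V_dd = 59.8750 (exercise)
Node u (S = 149.5): continuation = 1/1.07·[0.8000·0.7582 + 0.2000·20.8750] = 4.4687; exercise value = 0.0000 ≤ continuation, so V_u = 4.4687
Node d (S = 97.5): continuation = 1/1.07·[0.8000·20.8750 + 0.2000·59.8750] = 26.7991; exercise value = 35.5000 > continuation, so V_d = 35.5000 (exercise)
Node 0 (S = 130): continuation = 1/1.07·[0.8000·4.4687 + 0.2000·35.5000] = 9.9766; exercise value = 3.0000 ≤ continuation, so V_0 = 9.9766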